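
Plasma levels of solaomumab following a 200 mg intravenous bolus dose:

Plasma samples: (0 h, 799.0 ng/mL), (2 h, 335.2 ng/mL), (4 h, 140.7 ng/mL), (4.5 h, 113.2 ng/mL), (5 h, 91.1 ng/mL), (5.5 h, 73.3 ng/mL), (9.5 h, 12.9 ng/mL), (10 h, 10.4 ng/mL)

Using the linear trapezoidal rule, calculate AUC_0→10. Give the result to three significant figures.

Trapezoidal AUC_0→10:
  [0→2]: (799.0+335.2)/2 × 2 = 1134.2
  [2→4]: (335.2+140.7)/2 × 2 = 475.9
  [4→4.5]: (140.7+113.2)/2 × 0.5 = 63.475
  [4.5→5]: (113.2+91.1)/2 × 0.5 = 51.075
  [5→5.5]: (91.1+73.3)/2 × 0.5 = 41.1
  [5.5→9.5]: (73.3+12.9)/2 × 4 = 172.4
  [9.5→10]: (12.9+10.4)/2 × 0.5 = 5.825
  Sum = 1943.975 ng/mL·h

AUC = 1940 ng/mL·h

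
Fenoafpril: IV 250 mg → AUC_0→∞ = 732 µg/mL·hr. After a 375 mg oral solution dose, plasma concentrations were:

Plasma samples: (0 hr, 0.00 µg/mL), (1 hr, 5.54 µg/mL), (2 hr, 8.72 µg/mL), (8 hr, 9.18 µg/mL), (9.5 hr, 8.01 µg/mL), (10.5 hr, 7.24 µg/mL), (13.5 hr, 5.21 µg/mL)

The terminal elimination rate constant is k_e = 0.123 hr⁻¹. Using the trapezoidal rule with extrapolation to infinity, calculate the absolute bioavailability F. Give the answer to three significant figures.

F = 0.132

Trapezoidal AUC_0→13.5 (oral solution):
  [0→1]: (0.00+5.54)/2 × 1 = 2.77
  [1→2]: (5.54+8.72)/2 × 1 = 7.13
  [2→8]: (8.72+9.18)/2 × 6 = 53.7
  [8→9.5]: (9.18+8.01)/2 × 1.5 = 12.8925
  [9.5→10.5]: (8.01+7.24)/2 × 1 = 7.625
  [10.5→13.5]: (7.24+5.21)/2 × 3 = 18.675
  Sum = 102.7925 µg/mL·hr
Tail: C_last/k_e = 5.21/0.123 = 42.358
AUC_0→∞ (oral solution) = 102.7925 + 42.358 = 145.1505 µg/mL·hr
F = (AUC_ev/D_ev)/(AUC_iv/D_iv) = (145.1505/375)/(732/250) = 0.387068/2.928 = 0.1322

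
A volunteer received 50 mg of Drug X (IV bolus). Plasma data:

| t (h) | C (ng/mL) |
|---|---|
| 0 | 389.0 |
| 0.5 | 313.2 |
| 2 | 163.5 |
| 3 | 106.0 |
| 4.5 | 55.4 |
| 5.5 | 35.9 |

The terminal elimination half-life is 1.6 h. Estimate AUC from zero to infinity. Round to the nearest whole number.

Trapezoidal AUC_0→5.5:
  [0→0.5]: (389.0+313.2)/2 × 0.5 = 175.55
  [0.5→2]: (313.2+163.5)/2 × 1.5 = 357.525
  [2→3]: (163.5+106.0)/2 × 1 = 134.75
  [3→4.5]: (106.0+55.4)/2 × 1.5 = 121.05
  [4.5→5.5]: (55.4+35.9)/2 × 1 = 45.65
  Sum = 834.525 ng/mL·h
k_e = ln2 / t½ = 0.693147 / 1.6 = 0.4332 h^-1
Extrapolated tail: C_last / k_e = 35.9 / 0.4332 = 82.872
AUC_0→∞ = 834.525 + 82.872 = 917.397 ng/mL·h

AUC = 917 ng/mL·h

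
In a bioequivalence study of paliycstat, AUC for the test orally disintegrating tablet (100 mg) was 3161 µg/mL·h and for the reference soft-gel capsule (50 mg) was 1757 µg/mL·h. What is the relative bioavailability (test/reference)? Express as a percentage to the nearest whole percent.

F_rel = (AUC_test/D_test) / (AUC_ref/D_ref)
      = (3161/100) / (1757/50)
      = 31.61 / 35.14 = 0.8995 = 89.95%

F_rel = 90%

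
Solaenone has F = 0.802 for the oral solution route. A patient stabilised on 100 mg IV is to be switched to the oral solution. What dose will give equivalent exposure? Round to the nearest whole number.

For equal systemic exposure: F × D_ev = D_iv
D_ev = D_iv / F = 100 / 0.802 = 124.688 mg

D_oral = 125 mg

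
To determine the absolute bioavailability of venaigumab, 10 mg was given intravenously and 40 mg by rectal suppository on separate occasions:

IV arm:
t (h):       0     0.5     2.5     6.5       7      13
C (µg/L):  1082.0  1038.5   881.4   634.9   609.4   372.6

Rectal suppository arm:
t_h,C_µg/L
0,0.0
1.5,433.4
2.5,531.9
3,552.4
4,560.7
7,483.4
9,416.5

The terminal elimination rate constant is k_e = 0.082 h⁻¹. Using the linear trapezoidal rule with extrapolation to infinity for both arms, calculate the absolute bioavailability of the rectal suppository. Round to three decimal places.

F = 0.173

Trapezoidal AUC_0→13 (IV):
  [0→0.5]: (1082.0+1038.5)/2 × 0.5 = 530.125
  [0.5→2.5]: (1038.5+881.4)/2 × 2 = 1919.9
  [2.5→6.5]: (881.4+634.9)/2 × 4 = 3032.6
  [6.5→7]: (634.9+609.4)/2 × 0.5 = 311.075
  [7→13]: (609.4+372.6)/2 × 6 = 2946.0
  Sum = 8739.7 µg/L·h
IV tail: 372.6/0.082 = 4543.902; AUC_iv,0→∞ = 8739.7 + 4543.902 = 13283.602 µg/L·h
Trapezoidal AUC_0→9 (rectal suppository):
  [0→1.5]: (0.0+433.4)/2 × 1.5 = 325.05
  [1.5→2.5]: (433.4+531.9)/2 × 1 = 482.65
  [2.5→3]: (531.9+552.4)/2 × 0.5 = 271.075
  [3→4]: (552.4+560.7)/2 × 1 = 556.55
  [4→7]: (560.7+483.4)/2 × 3 = 1566.15
  [7→9]: (483.4+416.5)/2 × 2 = 899.9
  Sum = 4101.375 µg/L·h
rectal suppository tail: 416.5/0.082 = 5079.268; AUC_ev,0→∞ = 4101.375 + 5079.268 = 9180.643 µg/L·h
F = (AUC_ev/D_ev)/(AUC_iv/D_iv) = (9180.643/40)/(13283.602/10) = 229.516/1328.3602 = 0.1728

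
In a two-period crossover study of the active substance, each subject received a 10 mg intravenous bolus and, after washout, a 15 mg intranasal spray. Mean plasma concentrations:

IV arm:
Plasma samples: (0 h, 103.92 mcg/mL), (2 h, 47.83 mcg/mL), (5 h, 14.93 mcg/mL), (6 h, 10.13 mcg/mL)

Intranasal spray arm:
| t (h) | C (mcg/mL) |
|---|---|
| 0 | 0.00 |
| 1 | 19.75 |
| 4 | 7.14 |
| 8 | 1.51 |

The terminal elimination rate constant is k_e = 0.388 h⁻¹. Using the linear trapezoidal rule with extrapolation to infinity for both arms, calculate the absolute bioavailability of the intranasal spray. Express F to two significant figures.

F = 0.17

Trapezoidal AUC_0→6 (IV):
  [0→2]: (103.92+47.83)/2 × 2 = 151.75
  [2→5]: (47.83+14.93)/2 × 3 = 94.14
  [5→6]: (14.93+10.13)/2 × 1 = 12.53
  Sum = 258.42 mcg/mL·h
IV tail: 10.13/0.388 = 26.108; AUC_iv,0→∞ = 258.42 + 26.108 = 284.528 mcg/mL·h
Trapezoidal AUC_0→8 (intranasal spray):
  [0→1]: (0.00+19.75)/2 × 1 = 9.875
  [1→4]: (19.75+7.14)/2 × 3 = 40.335
  [4→8]: (7.14+1.51)/2 × 4 = 17.3
  Sum = 67.51 mcg/mL·h
intranasal spray tail: 1.51/0.388 = 3.892; AUC_ev,0→∞ = 67.51 + 3.892 = 71.402 mcg/mL·h
F = (AUC_ev/D_ev)/(AUC_iv/D_iv) = (71.402/15)/(284.528/10) = 4.76013/28.4528 = 0.1673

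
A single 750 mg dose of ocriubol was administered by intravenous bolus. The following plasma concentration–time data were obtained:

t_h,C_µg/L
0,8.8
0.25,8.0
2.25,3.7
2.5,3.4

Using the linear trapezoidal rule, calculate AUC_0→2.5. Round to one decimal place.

AUC = 14.7 µg/L·h

Trapezoidal AUC_0→2.5:
  [0→0.25]: (8.8+8.0)/2 × 0.25 = 2.1
  [0.25→2.25]: (8.0+3.7)/2 × 2 = 11.7
  [2.25→2.5]: (3.7+3.4)/2 × 0.25 = 0.8875
  Sum = 14.6875 µg/L·h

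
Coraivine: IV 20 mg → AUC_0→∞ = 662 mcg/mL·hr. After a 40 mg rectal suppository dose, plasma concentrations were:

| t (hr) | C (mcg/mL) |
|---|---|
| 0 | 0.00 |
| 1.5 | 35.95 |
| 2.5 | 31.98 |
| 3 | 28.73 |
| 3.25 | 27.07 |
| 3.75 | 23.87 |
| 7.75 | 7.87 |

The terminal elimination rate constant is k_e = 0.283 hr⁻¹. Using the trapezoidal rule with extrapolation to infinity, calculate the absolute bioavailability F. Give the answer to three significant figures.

F = 0.141

Trapezoidal AUC_0→7.75 (rectal suppository):
  [0→1.5]: (0.00+35.95)/2 × 1.5 = 26.9625
  [1.5→2.5]: (35.95+31.98)/2 × 1 = 33.965
  [2.5→3]: (31.98+28.73)/2 × 0.5 = 15.1775
  [3→3.25]: (28.73+27.07)/2 × 0.25 = 6.975
  [3.25→3.75]: (27.07+23.87)/2 × 0.5 = 12.735
  [3.75→7.75]: (23.87+7.87)/2 × 4 = 63.48
  Sum = 159.295 mcg/mL·hr
Tail: C_last/k_e = 7.87/0.283 = 27.809
AUC_0→∞ (rectal suppository) = 159.295 + 27.809 = 187.104 mcg/mL·hr
F = (AUC_ev/D_ev)/(AUC_iv/D_iv) = (187.104/40)/(662/20) = 4.6776/33.1 = 0.1413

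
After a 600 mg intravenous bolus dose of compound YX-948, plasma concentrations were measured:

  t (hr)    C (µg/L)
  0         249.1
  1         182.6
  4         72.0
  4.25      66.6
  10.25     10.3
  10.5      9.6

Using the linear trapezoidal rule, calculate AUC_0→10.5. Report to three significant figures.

Trapezoidal AUC_0→10.5:
  [0→1]: (249.1+182.6)/2 × 1 = 215.85
  [1→4]: (182.6+72.0)/2 × 3 = 381.9
  [4→4.25]: (72.0+66.6)/2 × 0.25 = 17.325
  [4.25→10.25]: (66.6+10.3)/2 × 6 = 230.7
  [10.25→10.5]: (10.3+9.6)/2 × 0.25 = 2.4875
  Sum = 848.2625 µg/L·hr

AUC = 848 µg/L·hr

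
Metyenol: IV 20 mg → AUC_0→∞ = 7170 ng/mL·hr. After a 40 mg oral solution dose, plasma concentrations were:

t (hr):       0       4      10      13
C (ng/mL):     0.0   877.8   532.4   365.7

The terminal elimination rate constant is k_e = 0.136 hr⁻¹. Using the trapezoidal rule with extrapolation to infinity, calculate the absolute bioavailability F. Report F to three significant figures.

Trapezoidal AUC_0→13 (oral solution):
  [0→4]: (0.0+877.8)/2 × 4 = 1755.6
  [4→10]: (877.8+532.4)/2 × 6 = 4230.6
  [10→13]: (532.4+365.7)/2 × 3 = 1347.15
  Sum = 7333.35 ng/mL·hr
Tail: C_last/k_e = 365.7/0.136 = 2688.971
AUC_0→∞ (oral solution) = 7333.35 + 2688.971 = 10022.321 ng/mL·hr
F = (AUC_ev/D_ev)/(AUC_iv/D_iv) = (10022.321/40)/(7170/20) = 250.558/358.5 = 0.6989

F = 0.699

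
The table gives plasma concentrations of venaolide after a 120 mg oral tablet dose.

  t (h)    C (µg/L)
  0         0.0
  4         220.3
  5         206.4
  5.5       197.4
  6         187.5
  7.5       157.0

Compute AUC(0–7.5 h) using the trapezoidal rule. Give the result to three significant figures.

AUC = 1110 µg/L·h

Trapezoidal AUC_0→7.5:
  [0→4]: (0.0+220.3)/2 × 4 = 440.6
  [4→5]: (220.3+206.4)/2 × 1 = 213.35
  [5→5.5]: (206.4+197.4)/2 × 0.5 = 100.95
  [5.5→6]: (197.4+187.5)/2 × 0.5 = 96.225
  [6→7.5]: (187.5+157.0)/2 × 1.5 = 258.375
  Sum = 1109.5 µg/L·h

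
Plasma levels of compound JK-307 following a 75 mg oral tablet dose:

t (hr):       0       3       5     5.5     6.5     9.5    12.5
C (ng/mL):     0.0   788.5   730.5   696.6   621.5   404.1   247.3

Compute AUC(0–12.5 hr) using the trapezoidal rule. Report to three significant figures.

Trapezoidal AUC_0→12.5:
  [0→3]: (0.0+788.5)/2 × 3 = 1182.75
  [3→5]: (788.5+730.5)/2 × 2 = 1519.0
  [5→5.5]: (730.5+696.6)/2 × 0.5 = 356.775
  [5.5→6.5]: (696.6+621.5)/2 × 1 = 659.05
  [6.5→9.5]: (621.5+404.1)/2 × 3 = 1538.4
  [9.5→12.5]: (404.1+247.3)/2 × 3 = 977.1
  Sum = 6233.075 ng/mL·hr

AUC = 6230 ng/mL·hr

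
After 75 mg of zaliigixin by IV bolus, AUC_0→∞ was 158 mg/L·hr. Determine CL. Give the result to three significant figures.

CL = Dose_iv / AUC_0→∞
   = 75 / 158 = 0.474684 L/hr

CL = 0.475 L/hr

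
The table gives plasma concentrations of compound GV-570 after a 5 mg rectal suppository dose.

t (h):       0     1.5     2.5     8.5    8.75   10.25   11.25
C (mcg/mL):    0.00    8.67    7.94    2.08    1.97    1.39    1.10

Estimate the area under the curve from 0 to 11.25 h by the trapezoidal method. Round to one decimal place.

AUC = 49.1 mcg/mL·h

Trapezoidal AUC_0→11.25:
  [0→1.5]: (0.00+8.67)/2 × 1.5 = 6.5025
  [1.5→2.5]: (8.67+7.94)/2 × 1 = 8.305
  [2.5→8.5]: (7.94+2.08)/2 × 6 = 30.06
  [8.5→8.75]: (2.08+1.97)/2 × 0.25 = 0.50625
  [8.75→10.25]: (1.97+1.39)/2 × 1.5 = 2.52
  [10.25→11.25]: (1.39+1.10)/2 × 1 = 1.245
  Sum = 49.13875 mcg/mL·h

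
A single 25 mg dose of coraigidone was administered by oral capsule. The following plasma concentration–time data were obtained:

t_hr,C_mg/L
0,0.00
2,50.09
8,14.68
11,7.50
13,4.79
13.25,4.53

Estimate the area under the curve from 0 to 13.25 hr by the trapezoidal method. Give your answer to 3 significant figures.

Trapezoidal AUC_0→13.25:
  [0→2]: (0.00+50.09)/2 × 2 = 50.09
  [2→8]: (50.09+14.68)/2 × 6 = 194.31
  [8→11]: (14.68+7.50)/2 × 3 = 33.27
  [11→13]: (7.50+4.79)/2 × 2 = 12.29
  [13→13.25]: (4.79+4.53)/2 × 0.25 = 1.165
  Sum = 291.125 mg/L·hr

AUC = 291 mg/L·hr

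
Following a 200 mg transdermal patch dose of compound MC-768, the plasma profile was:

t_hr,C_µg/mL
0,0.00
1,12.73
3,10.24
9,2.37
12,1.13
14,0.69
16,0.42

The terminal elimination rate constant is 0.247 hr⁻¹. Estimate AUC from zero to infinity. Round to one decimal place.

AUC = 77.0 µg/mL·hr

Trapezoidal AUC_0→16:
  [0→1]: (0.00+12.73)/2 × 1 = 6.365
  [1→3]: (12.73+10.24)/2 × 2 = 22.97
  [3→9]: (10.24+2.37)/2 × 6 = 37.83
  [9→12]: (2.37+1.13)/2 × 3 = 5.25
  [12→14]: (1.13+0.69)/2 × 2 = 1.82
  [14→16]: (0.69+0.42)/2 × 2 = 1.11
  Sum = 75.345 µg/mL·hr
Extrapolated tail: C_last / k_e = 0.42 / 0.247 = 1.700
AUC_0→∞ = 75.345 + 1.700 = 77.045 µg/mL·hr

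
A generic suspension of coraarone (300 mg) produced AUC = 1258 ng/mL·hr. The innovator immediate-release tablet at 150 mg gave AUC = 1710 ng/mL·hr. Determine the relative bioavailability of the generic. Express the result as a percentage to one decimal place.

F_rel = (AUC_test/D_test) / (AUC_ref/D_ref)
      = (1258/300) / (1710/150)
      = 4.19333 / 11.4 = 0.3678 = 36.78%

F_rel = 36.8%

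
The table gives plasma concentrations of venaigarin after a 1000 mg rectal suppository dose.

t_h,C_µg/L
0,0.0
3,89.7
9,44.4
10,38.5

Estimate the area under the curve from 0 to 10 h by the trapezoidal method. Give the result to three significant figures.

Trapezoidal AUC_0→10:
  [0→3]: (0.0+89.7)/2 × 3 = 134.55
  [3→9]: (89.7+44.4)/2 × 6 = 402.3
  [9→10]: (44.4+38.5)/2 × 1 = 41.45
  Sum = 578.3 µg/L·h

AUC = 578 µg/L·h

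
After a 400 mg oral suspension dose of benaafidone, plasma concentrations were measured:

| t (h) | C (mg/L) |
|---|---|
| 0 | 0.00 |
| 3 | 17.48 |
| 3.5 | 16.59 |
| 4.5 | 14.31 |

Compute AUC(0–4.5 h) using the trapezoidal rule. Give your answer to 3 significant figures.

Trapezoidal AUC_0→4.5:
  [0→3]: (0.00+17.48)/2 × 3 = 26.22
  [3→3.5]: (17.48+16.59)/2 × 0.5 = 8.5175
  [3.5→4.5]: (16.59+14.31)/2 × 1 = 15.45
  Sum = 50.1875 mg/L·h

AUC = 50.2 mg/L·h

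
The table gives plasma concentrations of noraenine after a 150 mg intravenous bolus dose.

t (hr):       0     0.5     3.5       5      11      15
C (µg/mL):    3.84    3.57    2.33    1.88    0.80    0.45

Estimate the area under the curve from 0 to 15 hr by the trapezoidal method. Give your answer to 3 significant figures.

Trapezoidal AUC_0→15:
  [0→0.5]: (3.84+3.57)/2 × 0.5 = 1.8525
  [0.5→3.5]: (3.57+2.33)/2 × 3 = 8.85
  [3.5→5]: (2.33+1.88)/2 × 1.5 = 3.1575
  [5→11]: (1.88+0.80)/2 × 6 = 8.04
  [11→15]: (0.80+0.45)/2 × 4 = 2.5
  Sum = 24.4 µg/mL·hr

AUC = 24.4 µg/mL·hr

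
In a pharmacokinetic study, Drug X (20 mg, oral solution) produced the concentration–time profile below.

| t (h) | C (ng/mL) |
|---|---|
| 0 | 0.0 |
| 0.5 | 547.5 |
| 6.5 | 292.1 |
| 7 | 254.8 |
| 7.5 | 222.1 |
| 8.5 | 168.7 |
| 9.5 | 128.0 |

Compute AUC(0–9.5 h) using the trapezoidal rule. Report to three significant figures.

AUC = 3260 ng/mL·h

Trapezoidal AUC_0→9.5:
  [0→0.5]: (0.0+547.5)/2 × 0.5 = 136.875
  [0.5→6.5]: (547.5+292.1)/2 × 6 = 2518.8
  [6.5→7]: (292.1+254.8)/2 × 0.5 = 136.725
  [7→7.5]: (254.8+222.1)/2 × 0.5 = 119.225
  [7.5→8.5]: (222.1+168.7)/2 × 1 = 195.4
  [8.5→9.5]: (168.7+128.0)/2 × 1 = 148.35
  Sum = 3255.375 ng/mL·h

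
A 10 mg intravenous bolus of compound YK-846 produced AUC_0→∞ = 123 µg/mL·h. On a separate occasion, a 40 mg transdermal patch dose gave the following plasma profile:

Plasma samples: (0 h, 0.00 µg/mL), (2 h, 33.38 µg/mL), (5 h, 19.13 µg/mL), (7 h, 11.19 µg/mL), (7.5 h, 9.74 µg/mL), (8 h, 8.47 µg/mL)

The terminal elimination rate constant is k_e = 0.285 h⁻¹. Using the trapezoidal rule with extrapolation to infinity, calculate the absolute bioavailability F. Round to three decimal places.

F = 0.370

Trapezoidal AUC_0→8 (transdermal patch):
  [0→2]: (0.00+33.38)/2 × 2 = 33.38
  [2→5]: (33.38+19.13)/2 × 3 = 78.765
  [5→7]: (19.13+11.19)/2 × 2 = 30.32
  [7→7.5]: (11.19+9.74)/2 × 0.5 = 5.2325
  [7.5→8]: (9.74+8.47)/2 × 0.5 = 4.5525
  Sum = 152.25 µg/mL·h
Tail: C_last/k_e = 8.47/0.285 = 29.719
AUC_0→∞ (transdermal patch) = 152.25 + 29.719 = 181.969 µg/mL·h
F = (AUC_ev/D_ev)/(AUC_iv/D_iv) = (181.969/40)/(123/10) = 4.549225/12.3 = 0.3699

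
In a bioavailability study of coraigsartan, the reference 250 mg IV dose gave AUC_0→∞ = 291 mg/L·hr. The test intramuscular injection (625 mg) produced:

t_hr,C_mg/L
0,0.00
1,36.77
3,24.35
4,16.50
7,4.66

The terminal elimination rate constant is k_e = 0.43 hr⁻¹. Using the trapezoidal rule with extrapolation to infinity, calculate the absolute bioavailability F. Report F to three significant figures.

Trapezoidal AUC_0→7 (intramuscular injection):
  [0→1]: (0.00+36.77)/2 × 1 = 18.385
  [1→3]: (36.77+24.35)/2 × 2 = 61.12
  [3→4]: (24.35+16.50)/2 × 1 = 20.425
  [4→7]: (16.50+4.66)/2 × 3 = 31.74
  Sum = 131.67 mg/L·hr
Tail: C_last/k_e = 4.66/0.43 = 10.837
AUC_0→∞ (intramuscular injection) = 131.67 + 10.837 = 142.507 mg/L·hr
F = (AUC_ev/D_ev)/(AUC_iv/D_iv) = (142.507/625)/(291/250) = 0.2280112/1.164 = 0.1959

F = 0.196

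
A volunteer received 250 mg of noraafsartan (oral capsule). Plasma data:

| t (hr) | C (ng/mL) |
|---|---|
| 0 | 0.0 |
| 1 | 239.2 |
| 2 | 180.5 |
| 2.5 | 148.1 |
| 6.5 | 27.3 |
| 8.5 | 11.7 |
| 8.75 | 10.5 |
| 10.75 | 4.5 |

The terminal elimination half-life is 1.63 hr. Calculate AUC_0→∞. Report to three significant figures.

Trapezoidal AUC_0→10.75:
  [0→1]: (0.0+239.2)/2 × 1 = 119.6
  [1→2]: (239.2+180.5)/2 × 1 = 209.85
  [2→2.5]: (180.5+148.1)/2 × 0.5 = 82.15
  [2.5→6.5]: (148.1+27.3)/2 × 4 = 350.8
  [6.5→8.5]: (27.3+11.7)/2 × 2 = 39.0
  [8.5→8.75]: (11.7+10.5)/2 × 0.25 = 2.775
  [8.75→10.75]: (10.5+4.5)/2 × 2 = 15.0
  Sum = 819.175 ng/mL·hr
k_e = ln2 / t½ = 0.693147 / 1.63 = 0.4252 hr^-1
Extrapolated tail: C_last / k_e = 4.5 / 0.4252 = 10.583
AUC_0→∞ = 819.175 + 10.583 = 829.758 ng/mL·hr

AUC = 830 ng/mL·hr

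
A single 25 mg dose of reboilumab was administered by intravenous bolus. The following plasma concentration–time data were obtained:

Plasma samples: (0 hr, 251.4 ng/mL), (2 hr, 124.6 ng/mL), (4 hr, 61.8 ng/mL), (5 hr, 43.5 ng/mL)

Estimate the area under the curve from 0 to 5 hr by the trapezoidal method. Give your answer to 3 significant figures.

AUC = 615 ng/mL·hr

Trapezoidal AUC_0→5:
  [0→2]: (251.4+124.6)/2 × 2 = 376.0
  [2→4]: (124.6+61.8)/2 × 2 = 186.4
  [4→5]: (61.8+43.5)/2 × 1 = 52.65
  Sum = 615.05 ng/mL·hr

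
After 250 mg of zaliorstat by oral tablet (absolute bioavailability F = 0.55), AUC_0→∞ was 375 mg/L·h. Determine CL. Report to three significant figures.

CL = F × Dose / AUC_0→∞
   = 0.55 × 250 / 375 = 0.366667 L/h

CL = 0.367 L/h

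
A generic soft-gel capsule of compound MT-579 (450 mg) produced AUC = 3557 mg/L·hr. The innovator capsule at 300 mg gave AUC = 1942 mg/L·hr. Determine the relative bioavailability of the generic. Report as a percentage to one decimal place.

F_rel = 122.1%

F_rel = (AUC_test/D_test) / (AUC_ref/D_ref)
      = (3557/450) / (1942/300)
      = 7.90444 / 6.47333 = 1.2211 = 122.11%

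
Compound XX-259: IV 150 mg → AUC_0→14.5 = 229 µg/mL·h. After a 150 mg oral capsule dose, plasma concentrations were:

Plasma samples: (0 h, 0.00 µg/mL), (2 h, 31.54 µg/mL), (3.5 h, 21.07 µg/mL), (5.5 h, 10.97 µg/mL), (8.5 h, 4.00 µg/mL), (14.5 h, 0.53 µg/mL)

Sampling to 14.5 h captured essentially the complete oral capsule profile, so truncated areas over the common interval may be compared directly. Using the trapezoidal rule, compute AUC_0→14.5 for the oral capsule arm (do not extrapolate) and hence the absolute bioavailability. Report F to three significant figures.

Trapezoidal AUC_0→14.5 (oral capsule):
  [0→2]: (0.00+31.54)/2 × 2 = 31.54
  [2→3.5]: (31.54+21.07)/2 × 1.5 = 39.4575
  [3.5→5.5]: (21.07+10.97)/2 × 2 = 32.04
  [5.5→8.5]: (10.97+4.00)/2 × 3 = 22.455
  [8.5→14.5]: (4.00+0.53)/2 × 6 = 13.59
  Sum = 139.0825 µg/mL·h
F = (AUC_ev/D_ev)/(AUC_iv/D_iv) = (139.0825/150)/(229/150) = 0.927217/1.52667 = 0.6073

F = 0.607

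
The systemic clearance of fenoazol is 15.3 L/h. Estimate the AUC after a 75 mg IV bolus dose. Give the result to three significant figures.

AUC = 4.90 mg/L·h

AUC_0→∞ = Dose_iv / CL
        = 75 / 15.3 = 4.90196 mg/L·h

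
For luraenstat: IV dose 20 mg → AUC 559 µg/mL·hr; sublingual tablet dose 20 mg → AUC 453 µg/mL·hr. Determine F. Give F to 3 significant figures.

F = (AUC_ev / D_ev) / (AUC_iv / D_iv)
  = (453/20) / (559/20)
  = 22.65 / 27.95 = 0.8104

F = 0.810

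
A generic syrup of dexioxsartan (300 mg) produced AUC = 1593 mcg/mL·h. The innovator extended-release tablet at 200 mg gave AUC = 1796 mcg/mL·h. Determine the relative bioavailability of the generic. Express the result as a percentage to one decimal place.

F_rel = (AUC_test/D_test) / (AUC_ref/D_ref)
      = (1593/300) / (1796/200)
      = 5.31 / 8.98 = 0.5913 = 59.13%

F_rel = 59.1%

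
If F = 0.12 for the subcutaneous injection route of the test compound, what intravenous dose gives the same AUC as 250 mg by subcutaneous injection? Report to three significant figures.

Systemic exposure from an extravascular dose = F × D_ev, so the equivalent IV dose is F × D_ev.
D_iv = F × D_ev = 0.12 × 250 = 30 mg

D_iv = 30.0 mg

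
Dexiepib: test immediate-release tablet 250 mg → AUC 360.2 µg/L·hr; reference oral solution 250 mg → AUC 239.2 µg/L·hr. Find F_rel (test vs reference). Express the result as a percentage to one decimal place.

F_rel = 150.6%

F_rel = (AUC_test/D_test) / (AUC_ref/D_ref)
      = (360.2/250) / (239.2/250)
      = 1.4408 / 0.9568 = 1.5059 = 150.59%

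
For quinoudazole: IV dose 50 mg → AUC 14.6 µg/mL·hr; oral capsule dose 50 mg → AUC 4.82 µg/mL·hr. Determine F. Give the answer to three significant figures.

F = 0.330

F = (AUC_ev / D_ev) / (AUC_iv / D_iv)
  = (4.82/50) / (14.6/50)
  = 0.0964 / 0.292 = 0.3301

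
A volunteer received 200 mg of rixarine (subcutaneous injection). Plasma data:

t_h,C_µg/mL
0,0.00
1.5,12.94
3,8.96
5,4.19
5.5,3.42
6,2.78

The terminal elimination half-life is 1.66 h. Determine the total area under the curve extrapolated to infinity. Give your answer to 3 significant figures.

Trapezoidal AUC_0→6:
  [0→1.5]: (0.00+12.94)/2 × 1.5 = 9.705
  [1.5→3]: (12.94+8.96)/2 × 1.5 = 16.425
  [3→5]: (8.96+4.19)/2 × 2 = 13.15
  [5→5.5]: (4.19+3.42)/2 × 0.5 = 1.9025
  [5.5→6]: (3.42+2.78)/2 × 0.5 = 1.55
  Sum = 42.7325 µg/mL·h
k_e = ln2 / t½ = 0.693147 / 1.66 = 0.4176 h^-1
Extrapolated tail: C_last / k_e = 2.78 / 0.4176 = 6.657
AUC_0→∞ = 42.7325 + 6.657 = 49.3895 µg/mL·h

AUC = 49.4 µg/mL·h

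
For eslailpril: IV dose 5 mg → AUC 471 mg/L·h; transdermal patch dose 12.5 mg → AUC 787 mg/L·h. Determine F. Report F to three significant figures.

F = (AUC_ev / D_ev) / (AUC_iv / D_iv)
  = (787/12.5) / (471/5)
  = 62.96 / 94.2 = 0.6684

F = 0.668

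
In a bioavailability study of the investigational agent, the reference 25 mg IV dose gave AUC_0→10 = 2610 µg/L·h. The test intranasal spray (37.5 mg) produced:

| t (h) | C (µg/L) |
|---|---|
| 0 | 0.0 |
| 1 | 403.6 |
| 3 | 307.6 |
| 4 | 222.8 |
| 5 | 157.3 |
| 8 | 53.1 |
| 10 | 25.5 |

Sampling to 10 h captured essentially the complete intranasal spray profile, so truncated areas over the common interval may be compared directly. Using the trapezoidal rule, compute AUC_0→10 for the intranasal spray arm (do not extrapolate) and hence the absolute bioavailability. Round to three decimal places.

F = 0.450

Trapezoidal AUC_0→10 (intranasal spray):
  [0→1]: (0.0+403.6)/2 × 1 = 201.8
  [1→3]: (403.6+307.6)/2 × 2 = 711.2
  [3→4]: (307.6+222.8)/2 × 1 = 265.2
  [4→5]: (222.8+157.3)/2 × 1 = 190.05
  [5→8]: (157.3+53.1)/2 × 3 = 315.6
  [8→10]: (53.1+25.5)/2 × 2 = 78.6
  Sum = 1762.45 µg/L·h
F = (AUC_ev/D_ev)/(AUC_iv/D_iv) = (1762.45/37.5)/(2610/25) = 46.9987/104.4 = 0.4502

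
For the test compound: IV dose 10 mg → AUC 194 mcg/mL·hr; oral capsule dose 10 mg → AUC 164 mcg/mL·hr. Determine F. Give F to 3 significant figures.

F = (AUC_ev / D_ev) / (AUC_iv / D_iv)
  = (164/10) / (194/10)
  = 16.4 / 19.4 = 0.8454

F = 0.845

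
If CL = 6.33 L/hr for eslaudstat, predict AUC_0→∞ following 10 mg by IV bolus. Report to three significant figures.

AUC_0→∞ = Dose_iv / CL
        = 10 / 6.33 = 1.57978 mg/L·hr

AUC = 1.58 mg/L·hr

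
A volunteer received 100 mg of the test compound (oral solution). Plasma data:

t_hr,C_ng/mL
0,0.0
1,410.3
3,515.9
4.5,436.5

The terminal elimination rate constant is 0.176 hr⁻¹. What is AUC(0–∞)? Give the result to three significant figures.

AUC = 4330 ng/mL·hr

Trapezoidal AUC_0→4.5:
  [0→1]: (0.0+410.3)/2 × 1 = 205.15
  [1→3]: (410.3+515.9)/2 × 2 = 926.2
  [3→4.5]: (515.9+436.5)/2 × 1.5 = 714.3
  Sum = 1845.65 ng/mL·hr
Extrapolated tail: C_last / k_e = 436.5 / 0.176 = 2480.114
AUC_0→∞ = 1845.65 + 2480.114 = 4325.764 ng/mL·hr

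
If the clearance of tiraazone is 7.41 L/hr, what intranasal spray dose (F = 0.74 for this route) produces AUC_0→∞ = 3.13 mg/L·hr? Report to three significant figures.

Dose = 31.3 mg

Dose = CL × AUC_0→∞ / F
     = 7.41 × 3.13 / 0.74 = 31.3423 mg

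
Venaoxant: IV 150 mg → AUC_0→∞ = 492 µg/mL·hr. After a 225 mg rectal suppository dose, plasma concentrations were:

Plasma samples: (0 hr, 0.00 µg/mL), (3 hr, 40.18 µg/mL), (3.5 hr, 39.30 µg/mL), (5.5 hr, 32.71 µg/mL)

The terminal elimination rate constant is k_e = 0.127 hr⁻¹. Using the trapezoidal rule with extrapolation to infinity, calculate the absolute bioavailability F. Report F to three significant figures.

F = 0.555

Trapezoidal AUC_0→5.5 (rectal suppository):
  [0→3]: (0.00+40.18)/2 × 3 = 60.27
  [3→3.5]: (40.18+39.30)/2 × 0.5 = 19.87
  [3.5→5.5]: (39.30+32.71)/2 × 2 = 72.01
  Sum = 152.15 µg/mL·hr
Tail: C_last/k_e = 32.71/0.127 = 257.559
AUC_0→∞ (rectal suppository) = 152.15 + 257.559 = 409.709 µg/mL·hr
F = (AUC_ev/D_ev)/(AUC_iv/D_iv) = (409.709/225)/(492/150) = 1.82093/3.28 = 0.5552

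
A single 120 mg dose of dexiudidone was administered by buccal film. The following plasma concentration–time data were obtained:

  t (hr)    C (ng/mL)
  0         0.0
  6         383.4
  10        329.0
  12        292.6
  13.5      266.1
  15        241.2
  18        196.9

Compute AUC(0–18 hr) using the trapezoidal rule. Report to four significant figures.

AUC = 4653 ng/mL·hr

Trapezoidal AUC_0→18:
  [0→6]: (0.0+383.4)/2 × 6 = 1150.2
  [6→10]: (383.4+329.0)/2 × 4 = 1424.8
  [10→12]: (329.0+292.6)/2 × 2 = 621.6
  [12→13.5]: (292.6+266.1)/2 × 1.5 = 419.025
  [13.5→15]: (266.1+241.2)/2 × 1.5 = 380.475
  [15→18]: (241.2+196.9)/2 × 3 = 657.15
  Sum = 4653.25 ng/mL·hr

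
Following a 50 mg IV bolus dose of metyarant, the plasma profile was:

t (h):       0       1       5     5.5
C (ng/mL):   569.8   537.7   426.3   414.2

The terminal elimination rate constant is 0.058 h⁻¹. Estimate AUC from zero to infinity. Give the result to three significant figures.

Trapezoidal AUC_0→5.5:
  [0→1]: (569.8+537.7)/2 × 1 = 553.75
  [1→5]: (537.7+426.3)/2 × 4 = 1928.0
  [5→5.5]: (426.3+414.2)/2 × 0.5 = 210.125
  Sum = 2691.875 ng/mL·h
Extrapolated tail: C_last / k_e = 414.2 / 0.058 = 7141.379
AUC_0→∞ = 2691.875 + 7141.379 = 9833.254 ng/mL·h

AUC = 9830 ng/mL·h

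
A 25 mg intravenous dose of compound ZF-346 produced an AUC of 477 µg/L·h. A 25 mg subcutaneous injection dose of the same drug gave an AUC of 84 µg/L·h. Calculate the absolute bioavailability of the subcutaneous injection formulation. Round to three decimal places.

F = 0.176

F = (AUC_ev / D_ev) / (AUC_iv / D_iv)
  = (84/25) / (477/25)
  = 3.36 / 19.08 = 0.1761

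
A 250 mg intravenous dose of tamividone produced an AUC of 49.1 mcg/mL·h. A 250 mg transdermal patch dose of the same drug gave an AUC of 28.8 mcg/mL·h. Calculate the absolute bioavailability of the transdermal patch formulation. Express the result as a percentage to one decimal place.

F = 58.7%

F = (AUC_ev / D_ev) / (AUC_iv / D_iv)
  = (28.8/250) / (49.1/250)
  = 0.1152 / 0.1964 = 0.5866
  = 58.66%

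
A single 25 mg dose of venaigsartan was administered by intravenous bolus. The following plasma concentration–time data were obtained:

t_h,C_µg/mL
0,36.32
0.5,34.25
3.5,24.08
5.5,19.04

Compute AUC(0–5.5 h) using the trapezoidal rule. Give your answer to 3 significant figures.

Trapezoidal AUC_0→5.5:
  [0→0.5]: (36.32+34.25)/2 × 0.5 = 17.6425
  [0.5→3.5]: (34.25+24.08)/2 × 3 = 87.495
  [3.5→5.5]: (24.08+19.04)/2 × 2 = 43.12
  Sum = 148.2575 µg/mL·h

AUC = 148 µg/mL·h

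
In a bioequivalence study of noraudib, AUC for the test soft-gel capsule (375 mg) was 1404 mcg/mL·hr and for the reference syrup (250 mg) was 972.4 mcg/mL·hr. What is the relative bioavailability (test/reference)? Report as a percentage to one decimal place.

F_rel = (AUC_test/D_test) / (AUC_ref/D_ref)
      = (1404/375) / (972.4/250)
      = 3.744 / 3.8896 = 0.9626 = 96.26%

F_rel = 96.3%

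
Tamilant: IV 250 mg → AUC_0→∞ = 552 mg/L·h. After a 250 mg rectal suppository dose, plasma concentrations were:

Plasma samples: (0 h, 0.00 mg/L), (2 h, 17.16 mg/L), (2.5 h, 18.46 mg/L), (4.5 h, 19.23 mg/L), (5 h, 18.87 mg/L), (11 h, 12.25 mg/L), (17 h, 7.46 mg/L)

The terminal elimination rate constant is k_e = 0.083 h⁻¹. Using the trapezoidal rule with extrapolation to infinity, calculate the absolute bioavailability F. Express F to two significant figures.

F = 0.57

Trapezoidal AUC_0→17 (rectal suppository):
  [0→2]: (0.00+17.16)/2 × 2 = 17.16
  [2→2.5]: (17.16+18.46)/2 × 0.5 = 8.905
  [2.5→4.5]: (18.46+19.23)/2 × 2 = 37.69
  [4.5→5]: (19.23+18.87)/2 × 0.5 = 9.525
  [5→11]: (18.87+12.25)/2 × 6 = 93.36
  [11→17]: (12.25+7.46)/2 × 6 = 59.13
  Sum = 225.77 mg/L·h
Tail: C_last/k_e = 7.46/0.083 = 89.880
AUC_0→∞ (rectal suppository) = 225.77 + 89.880 = 315.65 mg/L·h
F = (AUC_ev/D_ev)/(AUC_iv/D_iv) = (315.65/250)/(552/250) = 1.2626/2.208 = 0.5718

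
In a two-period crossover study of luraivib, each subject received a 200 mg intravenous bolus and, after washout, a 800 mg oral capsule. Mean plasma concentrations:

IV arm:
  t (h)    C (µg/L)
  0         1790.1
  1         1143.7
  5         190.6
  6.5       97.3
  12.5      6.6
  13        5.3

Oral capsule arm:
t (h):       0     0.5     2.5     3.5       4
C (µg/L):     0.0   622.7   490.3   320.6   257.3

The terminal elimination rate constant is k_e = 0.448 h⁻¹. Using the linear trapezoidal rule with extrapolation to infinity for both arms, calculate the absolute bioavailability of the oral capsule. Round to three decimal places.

F = 0.128

Trapezoidal AUC_0→13 (IV):
  [0→1]: (1790.1+1143.7)/2 × 1 = 1466.9
  [1→5]: (1143.7+190.6)/2 × 4 = 2668.6
  [5→6.5]: (190.6+97.3)/2 × 1.5 = 215.925
  [6.5→12.5]: (97.3+6.6)/2 × 6 = 311.7
  [12.5→13]: (6.6+5.3)/2 × 0.5 = 2.975
  Sum = 4666.1 µg/L·h
IV tail: 5.3/0.448 = 11.830; AUC_iv,0→∞ = 4666.1 + 11.830 = 4677.93 µg/L·h
Trapezoidal AUC_0→4 (oral capsule):
  [0→0.5]: (0.0+622.7)/2 × 0.5 = 155.675
  [0.5→2.5]: (622.7+490.3)/2 × 2 = 1113.0
  [2.5→3.5]: (490.3+320.6)/2 × 1 = 405.45
  [3.5→4]: (320.6+257.3)/2 × 0.5 = 144.475
  Sum = 1818.6 µg/L·h
oral capsule tail: 257.3/0.448 = 574.330; AUC_ev,0→∞ = 1818.6 + 574.330 = 2392.93 µg/L·h
F = (AUC_ev/D_ev)/(AUC_iv/D_iv) = (2392.93/800)/(4677.93/200) = 2.9911625/23.38965 = 0.1279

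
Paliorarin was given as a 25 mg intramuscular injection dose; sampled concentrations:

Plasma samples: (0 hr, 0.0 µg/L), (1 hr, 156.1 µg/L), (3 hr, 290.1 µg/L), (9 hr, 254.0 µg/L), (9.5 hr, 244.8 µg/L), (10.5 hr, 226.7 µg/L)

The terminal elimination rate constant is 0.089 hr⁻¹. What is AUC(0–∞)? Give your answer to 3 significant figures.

AUC = 5060 µg/L·hr

Trapezoidal AUC_0→10.5:
  [0→1]: (0.0+156.1)/2 × 1 = 78.05
  [1→3]: (156.1+290.1)/2 × 2 = 446.2
  [3→9]: (290.1+254.0)/2 × 6 = 1632.3
  [9→9.5]: (254.0+244.8)/2 × 0.5 = 124.7
  [9.5→10.5]: (244.8+226.7)/2 × 1 = 235.75
  Sum = 2517.0 µg/L·hr
Extrapolated tail: C_last / k_e = 226.7 / 0.089 = 2547.191
AUC_0→∞ = 2517.0 + 2547.191 = 5064.191 µg/L·hr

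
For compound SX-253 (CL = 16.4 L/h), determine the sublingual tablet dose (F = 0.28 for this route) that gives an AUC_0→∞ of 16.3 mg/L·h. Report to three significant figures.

Dose = CL × AUC_0→∞ / F
     = 16.4 × 16.3 / 0.28 = 954.714 mg

Dose = 955 mg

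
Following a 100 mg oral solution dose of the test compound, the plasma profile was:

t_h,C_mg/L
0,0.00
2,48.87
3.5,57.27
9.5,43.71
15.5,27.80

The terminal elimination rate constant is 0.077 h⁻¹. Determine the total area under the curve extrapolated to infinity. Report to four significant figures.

Trapezoidal AUC_0→15.5:
  [0→2]: (0.00+48.87)/2 × 2 = 48.87
  [2→3.5]: (48.87+57.27)/2 × 1.5 = 79.605
  [3.5→9.5]: (57.27+43.71)/2 × 6 = 302.94
  [9.5→15.5]: (43.71+27.80)/2 × 6 = 214.53
  Sum = 645.945 mg/L·h
Extrapolated tail: C_last / k_e = 27.80 / 0.077 = 361.039
AUC_0→∞ = 645.945 + 361.039 = 1006.984 mg/L·h

AUC = 1007 mg/L·h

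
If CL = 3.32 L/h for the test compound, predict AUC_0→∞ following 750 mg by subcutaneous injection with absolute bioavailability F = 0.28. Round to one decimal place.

AUC_0→∞ = F × Dose / CL
        = 0.28 × 750 / 3.32 = 63.253 mg/L·h

AUC = 63.3 mg/L·h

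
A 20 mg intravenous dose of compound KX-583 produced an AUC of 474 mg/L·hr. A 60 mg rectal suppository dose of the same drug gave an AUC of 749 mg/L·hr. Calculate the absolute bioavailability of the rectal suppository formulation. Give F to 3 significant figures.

F = 0.527

F = (AUC_ev / D_ev) / (AUC_iv / D_iv)
  = (749/60) / (474/20)
  = 12.4833 / 23.7 = 0.5267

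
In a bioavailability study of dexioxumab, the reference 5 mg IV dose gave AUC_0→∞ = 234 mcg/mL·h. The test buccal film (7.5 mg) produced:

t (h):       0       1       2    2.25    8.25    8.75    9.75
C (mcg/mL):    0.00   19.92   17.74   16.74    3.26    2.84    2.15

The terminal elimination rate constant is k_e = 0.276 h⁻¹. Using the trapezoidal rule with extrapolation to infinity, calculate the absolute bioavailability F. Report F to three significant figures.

Trapezoidal AUC_0→9.75 (buccal film):
  [0→1]: (0.00+19.92)/2 × 1 = 9.96
  [1→2]: (19.92+17.74)/2 × 1 = 18.83
  [2→2.25]: (17.74+16.74)/2 × 0.25 = 4.31
  [2.25→8.25]: (16.74+3.26)/2 × 6 = 60.0
  [8.25→8.75]: (3.26+2.84)/2 × 0.5 = 1.525
  [8.75→9.75]: (2.84+2.15)/2 × 1 = 2.495
  Sum = 97.12 mcg/mL·h
Tail: C_last/k_e = 2.15/0.276 = 7.790
AUC_0→∞ (buccal film) = 97.12 + 7.790 = 104.91 mcg/mL·h
F = (AUC_ev/D_ev)/(AUC_iv/D_iv) = (104.91/7.5)/(234/5) = 13.988/46.8 = 0.2989

F = 0.299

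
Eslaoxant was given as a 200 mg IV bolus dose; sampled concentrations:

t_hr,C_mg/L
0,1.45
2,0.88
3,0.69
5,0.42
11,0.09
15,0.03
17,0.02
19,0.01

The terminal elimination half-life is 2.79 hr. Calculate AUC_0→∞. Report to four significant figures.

Trapezoidal AUC_0→19:
  [0→2]: (1.45+0.88)/2 × 2 = 2.33
  [2→3]: (0.88+0.69)/2 × 1 = 0.785
  [3→5]: (0.69+0.42)/2 × 2 = 1.11
  [5→11]: (0.42+0.09)/2 × 6 = 1.53
  [11→15]: (0.09+0.03)/2 × 4 = 0.24
  [15→17]: (0.03+0.02)/2 × 2 = 0.05
  [17→19]: (0.02+0.01)/2 × 2 = 0.03
  Sum = 6.075 mg/L·hr
k_e = ln2 / t½ = 0.693147 / 2.79 = 0.2484 hr^-1
Extrapolated tail: C_last / k_e = 0.01 / 0.2484 = 0.040
AUC_0→∞ = 6.075 + 0.040 = 6.115 mg/L·hr

AUC = 6.115 mg/L·hr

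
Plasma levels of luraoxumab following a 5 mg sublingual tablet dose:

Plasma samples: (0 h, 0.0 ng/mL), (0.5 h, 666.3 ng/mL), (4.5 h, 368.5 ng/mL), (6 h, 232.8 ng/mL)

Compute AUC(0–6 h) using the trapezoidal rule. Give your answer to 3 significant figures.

AUC = 2690 ng/mL·h

Trapezoidal AUC_0→6:
  [0→0.5]: (0.0+666.3)/2 × 0.5 = 166.575
  [0.5→4.5]: (666.3+368.5)/2 × 4 = 2069.6
  [4.5→6]: (368.5+232.8)/2 × 1.5 = 450.975
  Sum = 2687.15 ng/mL·h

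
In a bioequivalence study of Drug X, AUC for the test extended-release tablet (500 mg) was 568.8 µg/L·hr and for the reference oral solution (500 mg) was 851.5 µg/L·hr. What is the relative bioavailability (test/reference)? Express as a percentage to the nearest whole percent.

F_rel = (AUC_test/D_test) / (AUC_ref/D_ref)
      = (568.8/500) / (851.5/500)
      = 1.1376 / 1.703 = 0.6680 = 66.80%

F_rel = 67%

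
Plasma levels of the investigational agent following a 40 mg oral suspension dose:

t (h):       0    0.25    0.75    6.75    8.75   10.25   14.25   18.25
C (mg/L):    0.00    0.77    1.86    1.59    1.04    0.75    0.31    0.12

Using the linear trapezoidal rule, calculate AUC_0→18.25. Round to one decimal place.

Trapezoidal AUC_0→18.25:
  [0→0.25]: (0.00+0.77)/2 × 0.25 = 0.09625
  [0.25→0.75]: (0.77+1.86)/2 × 0.5 = 0.6575
  [0.75→6.75]: (1.86+1.59)/2 × 6 = 10.35
  [6.75→8.75]: (1.59+1.04)/2 × 2 = 2.63
  [8.75→10.25]: (1.04+0.75)/2 × 1.5 = 1.3425
  [10.25→14.25]: (0.75+0.31)/2 × 4 = 2.12
  [14.25→18.25]: (0.31+0.12)/2 × 4 = 0.86
  Sum = 18.05625 mg/L·h

AUC = 18.1 mg/L·h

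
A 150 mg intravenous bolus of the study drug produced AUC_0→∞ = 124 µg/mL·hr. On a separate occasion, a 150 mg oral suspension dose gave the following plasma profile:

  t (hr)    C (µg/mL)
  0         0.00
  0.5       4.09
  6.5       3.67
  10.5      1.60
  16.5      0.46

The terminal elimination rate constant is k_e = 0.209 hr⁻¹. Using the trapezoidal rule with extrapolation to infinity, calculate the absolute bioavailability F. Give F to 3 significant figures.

F = 0.349

Trapezoidal AUC_0→16.5 (oral suspension):
  [0→0.5]: (0.00+4.09)/2 × 0.5 = 1.0225
  [0.5→6.5]: (4.09+3.67)/2 × 6 = 23.28
  [6.5→10.5]: (3.67+1.60)/2 × 4 = 10.54
  [10.5→16.5]: (1.60+0.46)/2 × 6 = 6.18
  Sum = 41.0225 µg/mL·hr
Tail: C_last/k_e = 0.46/0.209 = 2.201
AUC_0→∞ (oral suspension) = 41.0225 + 2.201 = 43.2235 µg/mL·hr
F = (AUC_ev/D_ev)/(AUC_iv/D_iv) = (43.2235/150)/(124/150) = 0.288157/0.826667 = 0.3486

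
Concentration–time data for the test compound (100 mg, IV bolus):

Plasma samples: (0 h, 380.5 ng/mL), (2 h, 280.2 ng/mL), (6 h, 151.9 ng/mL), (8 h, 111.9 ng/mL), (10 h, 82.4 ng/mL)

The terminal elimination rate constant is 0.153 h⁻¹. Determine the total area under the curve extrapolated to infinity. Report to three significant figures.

AUC = 2520 ng/mL·h

Trapezoidal AUC_0→10:
  [0→2]: (380.5+280.2)/2 × 2 = 660.7
  [2→6]: (280.2+151.9)/2 × 4 = 864.2
  [6→8]: (151.9+111.9)/2 × 2 = 263.8
  [8→10]: (111.9+82.4)/2 × 2 = 194.3
  Sum = 1983.0 ng/mL·h
Extrapolated tail: C_last / k_e = 82.4 / 0.153 = 538.562
AUC_0→∞ = 1983.0 + 538.562 = 2521.562 ng/mL·h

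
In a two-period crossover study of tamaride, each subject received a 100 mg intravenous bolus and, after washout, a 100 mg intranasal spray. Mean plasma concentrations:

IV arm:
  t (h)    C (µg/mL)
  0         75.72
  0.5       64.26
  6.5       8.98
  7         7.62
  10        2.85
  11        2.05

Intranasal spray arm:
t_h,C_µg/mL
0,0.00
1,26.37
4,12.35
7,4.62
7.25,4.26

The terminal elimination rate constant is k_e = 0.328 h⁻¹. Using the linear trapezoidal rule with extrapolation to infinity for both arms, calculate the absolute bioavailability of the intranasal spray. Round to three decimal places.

Trapezoidal AUC_0→11 (IV):
  [0→0.5]: (75.72+64.26)/2 × 0.5 = 34.995
  [0.5→6.5]: (64.26+8.98)/2 × 6 = 219.72
  [6.5→7]: (8.98+7.62)/2 × 0.5 = 4.15
  [7→10]: (7.62+2.85)/2 × 3 = 15.705
  [10→11]: (2.85+2.05)/2 × 1 = 2.45
  Sum = 277.02 µg/mL·h
IV tail: 2.05/0.328 = 6.250; AUC_iv,0→∞ = 277.02 + 6.250 = 283.27 µg/mL·h
Trapezoidal AUC_0→7.25 (intranasal spray):
  [0→1]: (0.00+26.37)/2 × 1 = 13.185
  [1→4]: (26.37+12.35)/2 × 3 = 58.08
  [4→7]: (12.35+4.62)/2 × 3 = 25.455
  [7→7.25]: (4.62+4.26)/2 × 0.25 = 1.11
  Sum = 97.83 µg/mL·h
intranasal spray tail: 4.26/0.328 = 12.988; AUC_ev,0→∞ = 97.83 + 12.988 = 110.818 µg/mL·h
F = (AUC_ev/D_ev)/(AUC_iv/D_iv) = (110.818/100)/(283.27/100) = 1.10818/2.8327 = 0.3912

F = 0.391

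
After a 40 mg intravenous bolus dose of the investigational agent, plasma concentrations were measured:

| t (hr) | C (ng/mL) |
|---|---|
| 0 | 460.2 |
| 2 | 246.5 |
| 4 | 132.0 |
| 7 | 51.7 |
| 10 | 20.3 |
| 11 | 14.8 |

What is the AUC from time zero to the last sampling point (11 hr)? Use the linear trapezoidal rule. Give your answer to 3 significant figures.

Trapezoidal AUC_0→11:
  [0→2]: (460.2+246.5)/2 × 2 = 706.7
  [2→4]: (246.5+132.0)/2 × 2 = 378.5
  [4→7]: (132.0+51.7)/2 × 3 = 275.55
  [7→10]: (51.7+20.3)/2 × 3 = 108.0
  [10→11]: (20.3+14.8)/2 × 1 = 17.55
  Sum = 1486.3 ng/mL·hr

AUC = 1490 ng/mL·hr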